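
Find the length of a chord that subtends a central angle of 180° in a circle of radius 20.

Chord length = 2r sin(θ/2)
= 2 × 20 × sin(180°/2)
= 2 × 20 × sin(90°)
= 40

40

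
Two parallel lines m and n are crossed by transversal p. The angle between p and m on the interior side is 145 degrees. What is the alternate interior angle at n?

Alternate interior angles formed by parallel lines and a transversal are equal.
The given angle is 145 degrees.
The alternate interior angle = 145 degrees.

145 degrees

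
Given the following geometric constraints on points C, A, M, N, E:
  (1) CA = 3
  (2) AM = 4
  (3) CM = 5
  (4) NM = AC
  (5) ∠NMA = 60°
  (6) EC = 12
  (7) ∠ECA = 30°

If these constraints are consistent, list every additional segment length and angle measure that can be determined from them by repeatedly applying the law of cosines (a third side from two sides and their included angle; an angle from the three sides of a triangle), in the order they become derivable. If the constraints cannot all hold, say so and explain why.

The constraints are consistent. Derivable facts, in order:
After 1 step:
- AE ≈ 9.52
- AN = √13
- ∠ACM = 53.13°
- ∠AMC = 36.87°
- ∠CAM = 90°
After 2 steps:
- ∠AEC = 9.06°
- ∠ANM = 73.9°
- ∠CAE = 140.94°
- ∠MAN = 46.1°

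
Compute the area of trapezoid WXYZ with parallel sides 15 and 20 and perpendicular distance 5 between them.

Area of a trapezoid = (base1 + base2) * height / 2
Area = (15 + 20) * 5 / 2
Area = 35 * 5 / 2
Area = 175 / 2
Area = 175/2

175/2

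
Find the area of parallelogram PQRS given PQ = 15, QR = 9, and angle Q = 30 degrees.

Area = a * b * sin(theta)
Area = 15 * 9 * sin(30 degrees)
Area = 135 * 1/2
Area = 135/2

135/2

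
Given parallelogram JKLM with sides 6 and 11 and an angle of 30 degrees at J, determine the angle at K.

In a parallelogram, consecutive angles are supplementary (sum to 180°).
angle K = 180 - angle J
angle K = 180 - 30
angle K = 150 degrees

150 degrees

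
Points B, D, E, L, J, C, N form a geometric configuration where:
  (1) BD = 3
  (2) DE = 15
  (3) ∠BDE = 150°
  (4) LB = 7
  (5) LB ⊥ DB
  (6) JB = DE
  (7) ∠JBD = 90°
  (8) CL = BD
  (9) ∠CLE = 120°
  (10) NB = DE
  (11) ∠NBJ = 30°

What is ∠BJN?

From the given relations: JB = DE = 15; NB = DE = 15.
Step 1: By the law of cosines on triangle JBN: JN² = 15² + 15² − 2·15·15·cos(30°) = 60.29, so JN ≈ 7.76.
Step 2: By the inverse law of cosines on triangle BJN: cos(∠BJN) = (15² + 7.76² − 15²) / (2·15·7.76) = 60.29/232.94 = 0.2588, so ∠BJN = 75°.

Therefore, the measure of angle ∠BJN = 75°.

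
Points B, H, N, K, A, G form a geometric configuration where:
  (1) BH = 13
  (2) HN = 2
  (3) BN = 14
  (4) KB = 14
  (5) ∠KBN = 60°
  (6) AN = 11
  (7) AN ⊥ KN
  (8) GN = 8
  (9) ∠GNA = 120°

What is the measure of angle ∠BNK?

Step 1: By the law of cosines on triangle NBK: NK² = 14² + 14² − 2·14·14·cos(60°) = 196, so NK = 14.
Step 2: By the inverse law of cosines on triangle BNK: cos(∠BNK) = (14² + 14² − 14²) / (2·14·14) = 196/392 = 0.5, so ∠BNK = 60°.

Therefore, the measure of angle ∠BNK = 60°.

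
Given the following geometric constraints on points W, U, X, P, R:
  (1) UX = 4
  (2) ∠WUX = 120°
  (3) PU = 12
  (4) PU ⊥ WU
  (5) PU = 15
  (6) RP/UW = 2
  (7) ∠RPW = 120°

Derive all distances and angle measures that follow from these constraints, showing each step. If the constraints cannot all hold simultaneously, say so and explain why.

These constraints are not satisfiable: (3) PU = 12 and (5) PU = 15 assign two different lengths to the same segment. No planar figure meets all of them, so nothing further can be derived.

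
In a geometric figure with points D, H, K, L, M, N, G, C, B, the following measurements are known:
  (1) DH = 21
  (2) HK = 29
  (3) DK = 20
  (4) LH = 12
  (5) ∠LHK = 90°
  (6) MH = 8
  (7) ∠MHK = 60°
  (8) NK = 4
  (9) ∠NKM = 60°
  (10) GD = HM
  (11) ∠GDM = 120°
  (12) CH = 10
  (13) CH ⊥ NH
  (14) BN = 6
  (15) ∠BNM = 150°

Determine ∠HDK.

Step 1: By the inverse law of cosines on triangle HDK: cos(∠HDK) = (21² + 20² − 29²) / (2·21·20) = 0/840 = 0, so ∠HDK = 90°.

Therefore, the measure of angle ∠HDK = 90°.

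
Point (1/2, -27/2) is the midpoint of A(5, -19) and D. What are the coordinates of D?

Using the midpoint formula: M = ((x1 + x2)/2, (y1 + y2)/2)
We know M = (1/2, -27/2) and A = (5, -19)
For x: 1/2 = (5 + x2)/2, so x2 = 2*1/2 - 5 = -4
For y: -27/2 = (-19 + y2)/2, so y2 = 2*-27/2 - -19 = -8
D = (-4, -8)

(-4, -8)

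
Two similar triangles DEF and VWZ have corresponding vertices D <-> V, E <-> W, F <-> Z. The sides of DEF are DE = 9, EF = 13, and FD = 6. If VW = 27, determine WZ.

Similar triangles have proportional sides. Setting up the proportion:
VW / DE = WZ / EF
27 / 9 = WZ / 13
WZ = 13 * 27 / 9 = 39.

39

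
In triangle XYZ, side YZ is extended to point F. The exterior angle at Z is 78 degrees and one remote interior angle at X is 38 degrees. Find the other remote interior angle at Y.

The exterior angle theorem states that an exterior angle equals the sum of the two non-adjacent interior angles.
So 78 = 38 + angle Y, which gives angle Y = 78 - 38 = 40 degrees.

40 degrees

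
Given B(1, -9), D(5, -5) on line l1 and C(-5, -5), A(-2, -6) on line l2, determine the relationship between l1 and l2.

Slope of line 1: m1 = (-5 - -9)/(5 - 1) = 4/4 = 1
Slope of line 2: m2 = (-6 - -5)/(-2 - -5) = -1/3 = -1/3
m1 != m2 (1 != -1/3), so not parallel.
m1 * m2 = (1) * (-1/3) = -1/3 != -1, so not perpendicular.
The lines are neither parallel nor perpendicular.

Neither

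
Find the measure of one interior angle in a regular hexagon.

Each interior angle of a regular n-gon is (n - 2) * 180 / n.
For n = 6: (6 - 2) * 180 / 6 = 720/6 = 120 degrees.

120 degrees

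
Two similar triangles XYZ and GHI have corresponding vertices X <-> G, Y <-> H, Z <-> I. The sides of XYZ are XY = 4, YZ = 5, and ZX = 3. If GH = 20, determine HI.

k = 20/4 = 5. HI = 5 * 5 = 25.

25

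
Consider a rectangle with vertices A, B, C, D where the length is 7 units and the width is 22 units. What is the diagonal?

d = sqrt(7^2 + 22^2) = sqrt(533)

sqrt(533)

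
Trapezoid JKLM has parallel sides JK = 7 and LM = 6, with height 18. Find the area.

Area of a trapezoid = (base1 + base2) * height / 2
Area = (7 + 6) * 18 / 2
Area = 13 * 18 / 2
Area = 234 / 2
Area = 117

117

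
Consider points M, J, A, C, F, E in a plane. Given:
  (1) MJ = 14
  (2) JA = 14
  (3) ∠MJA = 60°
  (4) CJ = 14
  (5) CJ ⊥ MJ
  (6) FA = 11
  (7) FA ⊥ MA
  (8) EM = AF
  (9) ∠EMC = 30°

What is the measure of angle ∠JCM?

Step 1: By the law of cosines on triangle CJM: CM² = 14² + 14² − 2·14·14·cos(90°) = 392, so CM = 14·√2.
Step 2: By the inverse law of cosines on triangle JCM: cos(∠JCM) = (14² + (14·√2)² − 14²) / (2·14·14·√2) = 392/554.37 = 0.7071, so ∠JCM = 45°.

Therefore, the measure of angle ∠JCM = 45°.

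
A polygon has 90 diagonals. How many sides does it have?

Using d = n(n - 3)/2, we solve 90 = n(n - 3)/2.
So n(n - 3) = 180.
Testing n = 15: 15 * 12 = 180 = 180. Correct.
The polygon has 15 sides.

15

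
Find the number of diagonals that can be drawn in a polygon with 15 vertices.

Total line segments between 15 vertices = C(15,2) = 105.
Subtract the 15 sides: 105 - 15 = 90 diagonals.

90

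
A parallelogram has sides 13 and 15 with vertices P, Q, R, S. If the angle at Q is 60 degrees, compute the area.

The area of a parallelogram equals the product of two adjacent sides times the sine of the included angle.
This is because the height equals 15 * sin(60°) = 15*sqrt(3)/2.
Area = 13 * 15*sqrt(3)/2 = 195*sqrt(3)/2

195*sqrt(3)/2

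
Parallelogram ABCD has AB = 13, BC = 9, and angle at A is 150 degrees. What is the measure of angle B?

Opposite sides of a parallelogram are parallel, so consecutive angles form co-interior angles on a transversal.
Co-interior angles sum to 180°, giving angle B = 180 - 150 = 30 degrees.

30 degrees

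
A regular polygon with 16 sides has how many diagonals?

The number of diagonals in an n-gon is n(n - 3)/2.
For n = 16: 16(16 - 3)/2 = 16 × 13 / 2 = 104.

104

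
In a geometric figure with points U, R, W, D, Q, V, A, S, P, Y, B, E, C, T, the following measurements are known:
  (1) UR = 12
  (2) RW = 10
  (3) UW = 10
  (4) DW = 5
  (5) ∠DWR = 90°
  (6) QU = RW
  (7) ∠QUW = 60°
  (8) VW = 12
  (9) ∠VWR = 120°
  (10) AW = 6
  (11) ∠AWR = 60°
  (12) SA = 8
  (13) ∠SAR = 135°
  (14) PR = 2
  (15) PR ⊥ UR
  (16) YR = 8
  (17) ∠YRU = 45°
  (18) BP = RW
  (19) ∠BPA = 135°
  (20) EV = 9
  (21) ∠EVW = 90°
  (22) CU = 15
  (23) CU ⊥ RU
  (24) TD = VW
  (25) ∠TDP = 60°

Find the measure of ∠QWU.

From the given relations: QU = RW = 10.
Step 1: By the law of cosines on triangle WUQ: WQ² = 10² + 10² − 2·10·10·cos(60°) = 100, so WQ = 10.
Step 2: By the inverse law of cosines on triangle QWU: cos(∠QWU) = (10² + 10² − 10²) / (2·10·10) = 100/200 = 0.5, so ∠QWU = 60°.

Therefore, the measure of angle ∠QWU = 60°.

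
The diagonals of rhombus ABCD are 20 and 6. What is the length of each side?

The diagonals of a rhombus bisect each other at right angles.
Half-diagonals: 20/2 = 10 and 6/2 = 3
side = sqrt(10^2 + 3^2)
side = sqrt(100 + 9)
side = sqrt(109)

sqrt(109)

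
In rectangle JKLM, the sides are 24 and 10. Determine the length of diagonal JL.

d = sqrt(24^2 + 10^2) = sqrt(676) = 26

26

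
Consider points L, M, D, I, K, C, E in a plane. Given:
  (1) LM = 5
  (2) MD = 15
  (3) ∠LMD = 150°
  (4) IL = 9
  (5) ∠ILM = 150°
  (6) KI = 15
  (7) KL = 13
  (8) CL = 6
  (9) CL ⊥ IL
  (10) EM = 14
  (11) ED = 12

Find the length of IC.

Step 1: By the law of cosines on triangle ILC: IC² = 9² + 6² − 2·9·6·cos(90°) = 117, so IC = 3·√13.

Therefore, the length of IC = 3·√13.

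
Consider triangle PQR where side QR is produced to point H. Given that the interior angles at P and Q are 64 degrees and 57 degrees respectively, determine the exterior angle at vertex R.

The interior angle at R is 180 - 64 - 57 = 59 degrees.
The exterior angle and interior angle at R are supplementary:
Exterior angle = 180 - 59 = 121 degrees.

121 degrees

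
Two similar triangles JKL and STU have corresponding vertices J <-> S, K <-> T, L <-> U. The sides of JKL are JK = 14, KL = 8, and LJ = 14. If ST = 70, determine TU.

k = 70/14 = 5. TU = 5 * 8 = 40.

40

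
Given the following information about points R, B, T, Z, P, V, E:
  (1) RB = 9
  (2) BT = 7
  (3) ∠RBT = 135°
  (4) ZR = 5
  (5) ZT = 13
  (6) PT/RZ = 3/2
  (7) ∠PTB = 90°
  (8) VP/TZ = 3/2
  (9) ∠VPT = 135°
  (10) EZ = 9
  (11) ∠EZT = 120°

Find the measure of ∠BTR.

Step 1: By the law of cosines on triangle TBR: TR² = 7² + 9² − 2·7·9·cos(135°) = 219.1, so TR ≈ 14.8.
Step 2: By the inverse law of cosines on triangle BTR: cos(∠BTR) = (7² + 14.8² − 9²) / (2·7·14.8) = 187.1/207.23 = 0.9029, so ∠BTR = 25.46°.

Therefore, the measure of angle ∠BTR = 25.46°.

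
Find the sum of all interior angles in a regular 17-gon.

The sum of interior angles of an n-sided polygon is (n - 2) * 180.
For n = 17: (17 - 2) * 180 = 15 * 180 = 2700 degrees.

2700 degrees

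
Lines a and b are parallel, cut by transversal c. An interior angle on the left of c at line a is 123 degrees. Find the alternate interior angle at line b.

Alternate interior angles are equal: 123 degrees.

123 degrees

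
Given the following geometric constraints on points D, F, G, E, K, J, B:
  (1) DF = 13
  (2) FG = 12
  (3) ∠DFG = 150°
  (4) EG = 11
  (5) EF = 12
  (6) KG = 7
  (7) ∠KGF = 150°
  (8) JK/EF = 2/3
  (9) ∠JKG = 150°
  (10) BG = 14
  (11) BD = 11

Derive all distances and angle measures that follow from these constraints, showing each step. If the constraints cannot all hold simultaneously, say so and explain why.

The constraints are consistent.

From the given relations:
  JK = 2/3·EF = 2/3·12 = 8

Step 1: From DF = 13, FG = 12, and ∠DFG = 150°, by the law of cosines:
  DG² = DF² + FG² - 2·DF·FG·cos(150°) = 169 + 144 + 270.2 = 583.2
  DG ≈ 24.15

Step 2: From FG = 12, GK = 7, and ∠FGK = 150°, by the law of cosines:
  FK² = FG² + GK² - 2·FG·GK·cos(150°) = 144 + 49 + 145.5 = 338.5
  FK ≈ 18.4

Step 3: From GK = 7, KJ = 8, and ∠GKJ = 150°, by the law of cosines:
  GJ² = GK² + KJ² - 2·GK·KJ·cos(150°) = 49 + 64 + 96.99 = 210
  GJ ≈ 14.49

Step 4: From FE = 12, FG = 12, EG = 11, by the inverse law of cosines:
  cos(∠EFG) = (FE² + FG² - EG²) / (2·FE·FG)
  ∠EFG = 54.56°

Step 5: From GE = 11, GF = 12, EF = 12, by the inverse law of cosines:
  cos(∠EGF) = (GE² + GF² - EF²) / (2·GE·GF)
  ∠EGF = 62.72°

Step 6: From EF = 12, EG = 11, FG = 12, by the inverse law of cosines:
  cos(∠FEG) = (EF² + EG² - FG²) / (2·EF·EG)
  ∠FEG = 62.72°

Step 7: From DB = 11, DG = 24.15, BG = 14, by the inverse law of cosines:
  cos(∠BDG) = (DB² + DG² - BG²) / (2·DB·DG)
  ∠BDG = 16.95°

Step 8: From DF = 13, DG = 24.15, FG = 12, by the inverse law of cosines:
  cos(∠FDG) = (DF² + DG² - FG²) / (2·DF·DG)
  ∠FDG = 14.39°

Step 9: From FG = 12, FK = 18.4, GK = 7, by the inverse law of cosines:
  cos(∠GFK) = (FG² + FK² - GK²) / (2·FG·FK)
  ∠GFK = 10.97°

Step 10: From GB = 14, GD = 24.15, BD = 11, by the inverse law of cosines:
  cos(∠BGD) = (GB² + GD² - BD²) / (2·GB·GD)
  ∠BGD = 13.24°

Step 11: From GD = 24.15, GF = 12, DF = 13, by the inverse law of cosines:
  cos(∠DGF) = (GD² + GF² - DF²) / (2·GD·GF)
  ∠DGF = 15.61°

Step 12: From GJ = 14.49, GK = 7, JK = 8, by the inverse law of cosines:
  cos(∠JGK) = (GJ² + GK² - JK²) / (2·GJ·GK)
  ∠JGK = 16.02°

Step 13: From KF = 18.4, KG = 7, FG = 12, by the inverse law of cosines:
  cos(∠FKG) = (KF² + KG² - FG²) / (2·KF·KG)
  ∠FKG = 19.03°

Step 14: From JG = 14.49, JK = 8, GK = 7, by the inverse law of cosines:
  cos(∠GJK) = (JG² + JK² - GK²) / (2·JG·JK)
  ∠GJK = 13.98°

Step 15: From BD = 11, BG = 14, DG = 24.15, by the inverse law of cosines:
  cos(∠DBG) = (BD² + BG² - DG²) / (2·BD·BG)
  ∠DBG = 149.8°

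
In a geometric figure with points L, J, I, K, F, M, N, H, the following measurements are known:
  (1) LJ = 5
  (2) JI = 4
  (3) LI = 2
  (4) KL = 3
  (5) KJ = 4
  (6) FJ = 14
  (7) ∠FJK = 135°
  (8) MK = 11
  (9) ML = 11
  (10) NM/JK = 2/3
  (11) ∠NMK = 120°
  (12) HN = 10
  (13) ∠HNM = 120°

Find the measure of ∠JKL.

Step 1: By the inverse law of cosines on triangle JKL: cos(∠JKL) = (4² + 3² − 5²) / (2·4·3) = 0/24 = 0, so ∠JKL = 90°.

Therefore, the measure of angle ∠JKL = 90°.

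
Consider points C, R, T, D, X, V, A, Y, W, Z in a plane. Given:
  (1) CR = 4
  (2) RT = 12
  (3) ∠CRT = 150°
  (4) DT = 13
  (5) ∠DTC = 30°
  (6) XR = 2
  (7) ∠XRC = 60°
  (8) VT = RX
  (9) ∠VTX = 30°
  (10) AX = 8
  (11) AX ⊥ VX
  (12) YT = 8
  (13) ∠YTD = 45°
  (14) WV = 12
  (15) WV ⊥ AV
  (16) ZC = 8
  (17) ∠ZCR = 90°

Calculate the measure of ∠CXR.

Step 1: By the law of cosines on triangle XRC: XC² = 2² + 4² − 2·2·4·cos(60°) = 12, so XC = 2·√3.
Step 2: By the inverse law of cosines on triangle CXR: cos(∠CXR) = ((2·√3)² + 2² − 4²) / (2·2·√3·2) = 0/13.86 = 0, so ∠CXR = 90°.

Therefore, the measure of angle ∠CXR = 90°.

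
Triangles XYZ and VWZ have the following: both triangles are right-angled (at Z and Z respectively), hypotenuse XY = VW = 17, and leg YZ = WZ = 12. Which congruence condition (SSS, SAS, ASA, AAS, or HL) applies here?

The given information provides:
both triangles are right-angled (at Z and Z respectively), hypotenuse XY = VW = 17, and leg YZ = WZ = 12
This matches the HL congruence theorem.
The hypotenuse and one leg of two right triangles are equal (Hypotenuse-Leg).

HL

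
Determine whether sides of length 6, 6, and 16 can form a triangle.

No.
The triangle inequality is violated: 6 + 6 = 12 ≤ 16.
These lengths cannot form a triangle.

No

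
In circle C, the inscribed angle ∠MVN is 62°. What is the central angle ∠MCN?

Central angle = 2 × 62° = 124° (inscribed angle theorem).

124°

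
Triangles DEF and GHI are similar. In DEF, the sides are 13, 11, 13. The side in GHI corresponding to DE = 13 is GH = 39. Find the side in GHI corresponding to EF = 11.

k = 39/13 = 3. HI = 3 * 11 = 33.

33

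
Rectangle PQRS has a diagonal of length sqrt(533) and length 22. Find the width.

The diagonal of a rectangle forms a right triangle with the two sides.
Rearranging the Pythagorean theorem: missing side = sqrt(d^2 - known^2).
= sqrt(533 - 484) = sqrt(49) = 7.

7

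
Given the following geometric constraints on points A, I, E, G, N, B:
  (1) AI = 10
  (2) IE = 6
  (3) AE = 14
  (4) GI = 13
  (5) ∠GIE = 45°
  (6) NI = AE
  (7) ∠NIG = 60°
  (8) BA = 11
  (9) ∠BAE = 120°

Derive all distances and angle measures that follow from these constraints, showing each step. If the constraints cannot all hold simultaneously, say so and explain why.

The constraints are consistent.

From the given relations:
  NI = AE = 14

Step 1: From EI = 6, IG = 13, and ∠EIG = 45°, by the law of cosines:
  EG² = EI² + IG² - 2·EI·IG·cos(45°) = 36 + 169 - 110.3 = 94.69
  EG ≈ 9.73

Step 2: From EA = 14, AB = 11, and ∠EAB = 120°, by the law of cosines:
  EB² = EA² + AB² - 2·EA·AB·cos(120°) = 196 + 121 + 154 = 471
  EB ≈ 21.7

Step 3: From GI = 13, IN = 14, and ∠GIN = 60°, by the law of cosines:
  GN² = GI² + IN² - 2·GI·IN·cos(60°) = 169 + 196 - 182 = 183
  GN = √183

Step 4: From AE = 14, AI = 10, EI = 6, by the inverse law of cosines:
  cos(∠EAI) = (AE² + AI² - EI²) / (2·AE·AI)
  ∠EAI = 21.79°

Step 5: From IA = 10, IE = 6, AE = 14, by the inverse law of cosines:
  cos(∠AIE) = (IA² + IE² - AE²) / (2·IA·IE)
  ∠AIE = 120°

Step 6: From EA = 14, EI = 6, AI = 10, by the inverse law of cosines:
  cos(∠AEI) = (EA² + EI² - AI²) / (2·EA·EI)
  ∠AEI = 38.21°

Step 7: From EA = 14, EB = 21.7, AB = 11, by the inverse law of cosines:
  cos(∠AEB) = (EA² + EB² - AB²) / (2·EA·EB)
  ∠AEB = 26.04°

Step 8: From EG = 9.73, EI = 6, GI = 13, by the inverse law of cosines:
  cos(∠GEI) = (EG² + EI² - GI²) / (2·EG·EI)
  ∠GEI = 109.15°

Step 9: From GE = 9.73, GI = 13, EI = 6, by the inverse law of cosines:
  cos(∠EGI) = (GE² + GI² - EI²) / (2·GE·GI)
  ∠EGI = 25.85°

Step 10: From GI = 13, GN = √183, IN = 14, by the inverse law of cosines:
  cos(∠IGN) = (GI² + GN² - IN²) / (2·GI·GN)
  ∠IGN = 63.67°

Step 11: From NG = √183, NI = 14, GI = 13, by the inverse law of cosines:
  cos(∠GNI) = (NG² + NI² - GI²) / (2·NG·NI)
  ∠GNI = 56.33°

Step 12: From BA = 11, BE = 21.7, AE = 14, by the inverse law of cosines:
  cos(∠ABE) = (BA² + BE² - AE²) / (2·BA·BE)
  ∠ABE = 33.96°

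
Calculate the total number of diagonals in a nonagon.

Each of the 9 vertices connects to 6 non-adjacent vertices via diagonals.
Total connections = 9 × 6 = 54, but each diagonal is counted twice.
Number of diagonals = 54 / 2 = 27.

27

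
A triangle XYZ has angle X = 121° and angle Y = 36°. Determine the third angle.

The interior angles sum to 180°: angle Z = 180 - 121 - 36 = 23°.
The triangle is obtuse (angles 121°, 36°, 23°).

23 degrees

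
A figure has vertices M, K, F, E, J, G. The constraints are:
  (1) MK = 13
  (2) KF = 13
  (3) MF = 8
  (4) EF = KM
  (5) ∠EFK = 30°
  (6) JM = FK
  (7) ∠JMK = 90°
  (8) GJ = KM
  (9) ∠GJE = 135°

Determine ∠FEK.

From the given relations: EF = KM = 13.
Step 1: By the law of cosines on triangle EFK: EK² = 13² + 13² − 2·13·13·cos(30°) = 45.28, so EK ≈ 6.73.
Step 2: By the inverse law of cosines on triangle FEK: cos(∠FEK) = (13² + 6.73² − 13²) / (2·13·6.73) = 45.28/174.96 = 0.2588, so ∠FEK = 75°.

Therefore, the measure of angle ∠FEK = 75°.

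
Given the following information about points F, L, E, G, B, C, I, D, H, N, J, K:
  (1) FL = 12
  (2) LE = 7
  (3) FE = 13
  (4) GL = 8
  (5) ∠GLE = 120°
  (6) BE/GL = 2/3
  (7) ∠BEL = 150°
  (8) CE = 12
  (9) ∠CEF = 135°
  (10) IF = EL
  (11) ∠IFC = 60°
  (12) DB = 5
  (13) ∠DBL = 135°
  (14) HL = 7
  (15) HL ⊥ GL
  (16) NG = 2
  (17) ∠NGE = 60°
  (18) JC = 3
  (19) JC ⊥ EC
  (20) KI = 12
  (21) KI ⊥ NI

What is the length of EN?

Step 1: By the law of cosines on triangle ELG: EG² = 7² + 8² − 2·7·8·cos(120°) = 169, so EG = 13.
Step 2: By the law of cosines on triangle EGN: EN² = 13² + 2² − 2·13·2·cos(60°) = 147, so EN = 7·√3.

Therefore, the length of EN = 7·√3.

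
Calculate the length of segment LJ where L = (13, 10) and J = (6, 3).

d = sqrt((-7)^2 + (-7)^2) = sqrt(98) = 7*sqrt(2)

7*sqrt(2)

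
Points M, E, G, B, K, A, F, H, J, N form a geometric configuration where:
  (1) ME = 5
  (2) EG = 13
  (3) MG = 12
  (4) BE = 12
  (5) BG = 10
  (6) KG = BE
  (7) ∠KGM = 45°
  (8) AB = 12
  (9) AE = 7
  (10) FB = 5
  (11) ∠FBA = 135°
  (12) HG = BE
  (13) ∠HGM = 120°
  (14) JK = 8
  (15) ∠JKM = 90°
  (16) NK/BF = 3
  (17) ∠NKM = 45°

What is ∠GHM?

From the given relations: HG = BE = 12.
Step 1: By the law of cosines on triangle HGM: HM² = 12² + 12² − 2·12·12·cos(120°) = 432, so HM = 12·√3.
Step 2: By the inverse law of cosines on triangle GHM: cos(∠GHM) = (12² + (12·√3)² − 12²) / (2·12·12·√3) = 432/498.83 = 0.866, so ∠GHM = 30°.

Therefore, the measure of angle ∠GHM = 30°.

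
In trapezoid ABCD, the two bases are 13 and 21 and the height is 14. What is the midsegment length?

The midsegment of a trapezoid = (base1 + base2) / 2
midsegment = (13 + 21) / 2
midsegment = 34 / 2
midsegment = 17

17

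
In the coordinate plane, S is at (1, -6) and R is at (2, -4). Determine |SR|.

The horizontal distance is |2 - 1| = 1 and the vertical distance is |-4 - -6| = 2.
By the Pythagorean theorem, d = sqrt(1^2 + 2^2) = sqrt(5).

sqrt(5)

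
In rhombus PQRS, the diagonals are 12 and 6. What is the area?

Area = (12 * 6) / 2 = 72 / 2 = 36

36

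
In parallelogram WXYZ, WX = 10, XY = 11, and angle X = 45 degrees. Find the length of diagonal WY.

Using the law of cosines:
d^2 = 10^2 + 11^2 - 2(10)(11)cos(45 degrees)
d^2 = 100 + 121 - 220*sqrt(2)/2
d^2 = 221 - 110*sqrt(2)
d = sqrt(221 - 110*sqrt(2))

sqrt(221 - 110*sqrt(2))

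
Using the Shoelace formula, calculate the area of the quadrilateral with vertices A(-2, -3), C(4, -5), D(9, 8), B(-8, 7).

Shoelace: sum of cross terms = 264, Area = (1/2)|264| = 132

132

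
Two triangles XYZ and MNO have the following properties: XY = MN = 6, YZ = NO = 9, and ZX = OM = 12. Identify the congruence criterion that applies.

The given information matches SSS: All three pairs of corresponding sides are equal (Side-Side-Side).

SSS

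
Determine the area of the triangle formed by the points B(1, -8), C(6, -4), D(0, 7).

The Shoelace formula computes the area from vertex coordinates by summing cross products.
For vertices (1,-8), (6,-4), (0,7):
Signed sum = 1*-4 - 6*-8 + 6*7 - 0*-4 + 0*-8 - 1*7
= 44 + 42 + -7 = 79
Area = (1/2)|79| = 79/2.

79/2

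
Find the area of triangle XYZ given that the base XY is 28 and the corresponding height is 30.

Area = (1/2)(28)(30) = 420

420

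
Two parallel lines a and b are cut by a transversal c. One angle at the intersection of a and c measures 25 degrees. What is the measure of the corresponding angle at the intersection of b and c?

When a transversal crosses parallel lines, angles in the same position at each intersection are called corresponding angles.
These are always equal, so the answer is 25 degrees.

25 degrees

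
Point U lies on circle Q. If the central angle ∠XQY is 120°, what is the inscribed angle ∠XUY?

Inscribed angle = 120° / 2 = 60° (inscribed angle theorem).

60°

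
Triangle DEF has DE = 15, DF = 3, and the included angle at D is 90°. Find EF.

By the law of cosines: EF^2 = DE^2 + DF^2 - 2*DE*DF*cos(D)
EF^2 = 15^2 + 3^2 - 2*15*3*cos(90°)
EF^2 = 225 + 9 - 90*(0)
EF^2 = 234
EF = 3*sqrt(26)

3*sqrt(26)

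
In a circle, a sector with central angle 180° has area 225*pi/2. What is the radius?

Sector area A = πr² × θ/360, so r² = 360A / (πθ).
r² = 360 × 225*pi/2 / (π × 180)
r² = 225
r = 15

15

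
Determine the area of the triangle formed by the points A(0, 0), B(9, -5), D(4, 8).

The Shoelace formula computes the area from vertex coordinates by summing cross products.
For vertices (0,0), (9,-5), (4,8):
Signed sum = 0*-5 - 9*0 + 9*8 - 4*-5 + 4*0 - 0*8
= 0 + 92 + 0 = 92
Area = (1/2)|92| = 46.

46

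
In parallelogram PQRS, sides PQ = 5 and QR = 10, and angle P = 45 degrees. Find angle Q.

In a parallelogram, consecutive angles are supplementary (sum to 180°).
angle Q = 180 - angle P
angle Q = 180 - 45
angle Q = 135 degrees

135 degrees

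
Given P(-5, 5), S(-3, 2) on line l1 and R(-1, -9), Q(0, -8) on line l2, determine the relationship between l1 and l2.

Slope of line 1: m1 = (2 - 5)/(-3 - -5) = -3/2 = -3/2
Slope of line 2: m2 = (-8 - -9)/(0 - -1) = 1/1 = 1
m1 != m2 (-3/2 != 1), so not parallel.
m1 * m2 = (-3/2) * (1) = -3/2 != -1, so not perpendicular.
The lines are neither parallel nor perpendicular.

Neither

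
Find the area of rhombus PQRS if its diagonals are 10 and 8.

Area = (10 * 8) / 2 = 80 / 2 = 40

40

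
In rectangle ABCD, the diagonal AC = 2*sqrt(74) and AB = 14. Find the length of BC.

Using the Pythagorean theorem: d^2 = a^2 + b^2
b^2 = d^2 - a^2
b^2 = 296 - 196
b^2 = 100
b = sqrt(100) = 10

10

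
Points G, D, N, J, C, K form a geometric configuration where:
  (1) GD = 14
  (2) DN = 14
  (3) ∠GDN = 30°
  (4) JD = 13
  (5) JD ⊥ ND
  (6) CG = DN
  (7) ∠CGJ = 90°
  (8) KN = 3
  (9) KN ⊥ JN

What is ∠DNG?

Step 1: By the law of cosines on triangle NDG: NG² = 14² + 14² − 2·14·14·cos(30°) = 52.52, so NG ≈ 7.25.
Step 2: By the inverse law of cosines on triangle DNG: cos(∠DNG) = (14² + 7.25² − 14²) / (2·14·7.25) = 52.52/202.91 = 0.2588, so ∠DNG = 75°.

Therefore, the measure of angle ∠DNG = 75°.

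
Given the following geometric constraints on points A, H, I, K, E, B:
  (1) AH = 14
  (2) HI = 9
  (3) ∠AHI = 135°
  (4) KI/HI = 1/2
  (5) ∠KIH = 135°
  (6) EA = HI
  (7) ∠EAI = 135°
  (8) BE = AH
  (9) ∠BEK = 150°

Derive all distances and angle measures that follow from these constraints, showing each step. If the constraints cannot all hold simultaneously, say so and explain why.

The constraints are consistent.

From the given relations:
  KI = 1/2·HI = 1/2·9 ≈ 4.5
  EA = HI = 9
  BE = AH = 14

Step 1: From AH = 14, HI = 9, and ∠AHI = 135°, by the law of cosines:
  AI² = AH² + HI² - 2·AH·HI·cos(135°) = 196 + 81 + 178.2 = 455.2
  AI ≈ 21.34

Step 2: From HI = 9, IK = 4.5, and ∠HIK = 135°, by the law of cosines:
  HK² = HI² + IK² - 2·HI·IK·cos(135°) = 81 + 20.25 + 57.28 = 158.5
  HK ≈ 12.59

Step 3: From IA = 21.34, AE = 9, and ∠IAE = 135°, by the law of cosines:
  IE² = IA² + AE² - 2·IA·AE·cos(135°) = 455.2 + 81 + 271.6 = 807.7
  IE ≈ 28.42

Step 4: From AH = 14, AI = 21.34, HI = 9, by the inverse law of cosines:
  cos(∠HAI) = (AH² + AI² - HI²) / (2·AH·AI)
  ∠HAI = 17.35°

Step 5: From HI = 9, HK = 12.59, IK = 4.5, by the inverse law of cosines:
  cos(∠IHK) = (HI² + HK² - IK²) / (2·HI·HK)
  ∠IHK = 14.64°

Step 6: From IA = 21.34, IH = 9, AH = 14, by the inverse law of cosines:
  cos(∠AIH) = (IA² + IH² - AH²) / (2·IA·IH)
  ∠AIH = 27.65°

Step 7: From KH = 12.59, KI = 4.5, HI = 9, by the inverse law of cosines:
  cos(∠HKI) = (KH² + KI² - HI²) / (2·KH·KI)
  ∠HKI = 30.36°

Step 8: From IA = 21.34, IE = 28.42, AE = 9, by the inverse law of cosines:
  cos(∠AIE) = (IA² + IE² - AE²) / (2·IA·IE)
  ∠AIE = 12.94°

Step 9: From EA = 9, EI = 28.42, AI = 21.34, by the inverse law of cosines:
  cos(∠AEI) = (EA² + EI² - AI²) / (2·EA·EI)
  ∠AEI = 32.06°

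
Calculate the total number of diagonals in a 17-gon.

Each of the 17 vertices connects to 14 non-adjacent vertices via diagonals.
Total connections = 17 × 14 = 238, but each diagonal is counted twice.
Number of diagonals = 238 / 2 = 119.

119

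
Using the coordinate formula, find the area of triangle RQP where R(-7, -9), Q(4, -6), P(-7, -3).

Using the Shoelace formula for a triangle:
Area = (1/2)|x0(y1 - y2) + x1(y2 - y0) + x2(y0 - y1)|
Area = (1/2)|-7(-6 - -3) + 4(-3 - -9) + -7(-9 - -6)|
Area = (1/2)|21 + 24 + 21|
Area = (1/2)|66|
Area = (1/2)(66)
Area = 33

33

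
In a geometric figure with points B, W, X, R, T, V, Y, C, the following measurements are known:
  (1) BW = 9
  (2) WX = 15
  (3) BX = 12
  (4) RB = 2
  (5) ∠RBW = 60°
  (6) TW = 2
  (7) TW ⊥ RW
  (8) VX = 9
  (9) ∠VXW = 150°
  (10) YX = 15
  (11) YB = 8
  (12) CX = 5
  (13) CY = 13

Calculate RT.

Step 1: By the law of cosines on triangle RBW: RW² = 2² + 9² − 2·2·9·cos(60°) = 67, so RW = √67.
Step 2: By the law of cosines on triangle RWT: RT² = √67² + 2² − 2·√67·2·cos(90°) = 71, so RT = √71.

Therefore, the length of RT = √71.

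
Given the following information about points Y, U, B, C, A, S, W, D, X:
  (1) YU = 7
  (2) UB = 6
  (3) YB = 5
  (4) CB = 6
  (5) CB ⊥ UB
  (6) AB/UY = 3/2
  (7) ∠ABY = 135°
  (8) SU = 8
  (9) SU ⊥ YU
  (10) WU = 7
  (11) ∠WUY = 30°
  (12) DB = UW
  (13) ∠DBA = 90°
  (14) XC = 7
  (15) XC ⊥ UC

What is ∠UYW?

Step 1: By the law of cosines on triangle YUW: YW² = 7² + 7² − 2·7·7·cos(30°) = 13.13, so YW ≈ 3.62.
Step 2: By the inverse law of cosines on triangle UYW: cos(∠UYW) = (7² + 3.62² − 7²) / (2·7·3.62) = 13.13/50.73 = 0.2588, so ∠UYW = 75°.

Therefore, the measure of angle ∠UYW = 75°.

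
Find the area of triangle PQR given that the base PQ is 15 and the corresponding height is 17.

Area = (1/2) * base * height
Area = (1/2) * 15 * 17
Area = 255/2

255/2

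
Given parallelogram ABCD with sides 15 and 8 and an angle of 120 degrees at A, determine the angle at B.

In a parallelogram, consecutive angles are supplementary (sum to 180°).
angle B = 180 - angle A
angle B = 180 - 120
angle B = 60 degrees

60 degrees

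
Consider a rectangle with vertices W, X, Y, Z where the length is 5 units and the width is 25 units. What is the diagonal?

Using the Pythagorean theorem:
d² = 5² + 25² = 25 + 625 = 650
d = sqrt(650) = 5*sqrt(26)

5*sqrt(26)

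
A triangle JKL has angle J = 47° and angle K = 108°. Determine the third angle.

angle L = 180 - 47 - 108 = 25 degrees.

25 degrees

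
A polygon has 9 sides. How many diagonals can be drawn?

The number of diagonals in an n-gon is n(n - 3)/2.
For n = 9: 9(9 - 3)/2 = 9 × 6 / 2 = 27.

27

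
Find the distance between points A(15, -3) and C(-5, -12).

d = sqrt((-5 - 15)^2 + (-12 - -3)^2)
d = sqrt(-20^2 + -9^2)
d = sqrt(400 + 81)
d = sqrt(481)

sqrt(481)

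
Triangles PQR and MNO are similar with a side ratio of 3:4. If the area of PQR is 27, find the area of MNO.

The ratio of areas of similar triangles = (side ratio)^2.
Side ratio = 3:4, so area ratio = 9:16.
Area of MNO / Area of PQR = 16/9
Area of MNO = 27 * 16/9 = 48

48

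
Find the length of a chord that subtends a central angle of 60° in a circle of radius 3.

Chord length = 2r sin(θ/2)
= 2 × 3 × sin(60°/2)
= 2 × 3 × sin(30°)
= 3

3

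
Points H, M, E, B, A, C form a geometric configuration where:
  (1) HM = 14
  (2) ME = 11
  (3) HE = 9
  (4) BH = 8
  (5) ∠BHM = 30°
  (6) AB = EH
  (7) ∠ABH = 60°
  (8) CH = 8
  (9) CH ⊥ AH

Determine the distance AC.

From the given relations: AB = EH = 9.
Step 1: By the law of cosines on triangle HBA: HA² = 8² + 9² − 2·8·9·cos(60°) = 73, so HA = √73.
Step 2: By the law of cosines on triangle AHC: AC² = √73² + 8² − 2·√73·8·cos(90°) = 137, so AC = √137.

Therefore, the length of AC = √137.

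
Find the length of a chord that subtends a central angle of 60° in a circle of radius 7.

Chord = 2(7) sin(30°) = 7

7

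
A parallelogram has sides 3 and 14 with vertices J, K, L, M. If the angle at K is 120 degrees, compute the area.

The area of a parallelogram equals the product of two adjacent sides times the sine of the included angle.
This is because the height equals 14 * sin(120°) = 7*sqrt(3).
Area = 3 * 7*sqrt(3) = 21*sqrt(3)

21*sqrt(3)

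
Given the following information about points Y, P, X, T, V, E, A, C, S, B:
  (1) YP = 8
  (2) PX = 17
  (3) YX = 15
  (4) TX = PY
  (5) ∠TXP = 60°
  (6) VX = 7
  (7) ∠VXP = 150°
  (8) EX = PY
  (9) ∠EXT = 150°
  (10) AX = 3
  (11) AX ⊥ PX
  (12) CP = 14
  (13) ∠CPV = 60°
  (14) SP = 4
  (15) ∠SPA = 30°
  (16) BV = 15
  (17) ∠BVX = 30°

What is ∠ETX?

From the given relations: TX = PY = 8; EX = PY = 8.
Step 1: By the law of cosines on triangle TXE: TE² = 8² + 8² − 2·8·8·cos(150°) = 238.85, so TE ≈ 15.45.
Step 2: By the inverse law of cosines on triangle ETX: cos(∠ETX) = (15.45² + 8² − 8²) / (2·15.45·8) = 238.85/247.28 = 0.9659, so ∠ETX = 15°.

Therefore, the measure of angle ∠ETX = 15°.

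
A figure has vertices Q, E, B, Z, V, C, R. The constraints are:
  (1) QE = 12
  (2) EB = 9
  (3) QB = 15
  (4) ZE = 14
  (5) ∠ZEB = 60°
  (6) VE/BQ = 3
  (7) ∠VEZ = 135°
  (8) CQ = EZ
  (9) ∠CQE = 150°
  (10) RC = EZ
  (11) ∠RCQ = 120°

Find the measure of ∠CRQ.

From the given relations: RC = EZ = 14; CQ = EZ = 14.
Step 1: By the law of cosines on triangle RCQ: RQ² = 14² + 14² − 2·14·14·cos(120°) = 588, so RQ = 14·√3.
Step 2: By the inverse law of cosines on triangle CRQ: cos(∠CRQ) = (14² + (14·√3)² − 14²) / (2·14·14·√3) = 588/678.96 = 0.866, so ∠CRQ = 30°.

Therefore, the measure of angle ∠CRQ = 30°.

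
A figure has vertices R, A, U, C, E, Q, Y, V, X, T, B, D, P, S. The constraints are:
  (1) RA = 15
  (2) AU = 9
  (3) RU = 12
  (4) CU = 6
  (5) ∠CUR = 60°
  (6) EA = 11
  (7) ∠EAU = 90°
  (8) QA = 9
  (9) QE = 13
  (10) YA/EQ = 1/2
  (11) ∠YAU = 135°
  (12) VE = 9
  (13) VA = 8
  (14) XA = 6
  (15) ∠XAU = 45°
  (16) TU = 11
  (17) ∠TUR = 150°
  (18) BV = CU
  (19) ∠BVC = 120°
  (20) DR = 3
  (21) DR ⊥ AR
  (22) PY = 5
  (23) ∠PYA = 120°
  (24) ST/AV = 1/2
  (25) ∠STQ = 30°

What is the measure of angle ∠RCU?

Step 1: By the law of cosines on triangle CUR: CR² = 6² + 12² − 2·6·12·cos(60°) = 108, so CR = 6·√3.
Step 2: By the inverse law of cosines on triangle RCU: cos(∠RCU) = ((6·√3)² + 6² − 12²) / (2·6·√3·6) = 0/124.71 = 0, so ∠RCU = 90°.

Therefore, the measure of angle ∠RCU = 90°.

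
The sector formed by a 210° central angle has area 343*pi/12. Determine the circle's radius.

The sector covers 210°/360° = 7/12 of the full circle.
Full circle area = 343*pi/12 / 7/12 = 49*pi.
Since full area = πr², we get r² = 49*pi/π = 49, so r = 7.

7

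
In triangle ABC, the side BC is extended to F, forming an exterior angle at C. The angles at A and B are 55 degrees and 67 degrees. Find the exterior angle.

Exterior angle = 55 + 67 = 122 degrees (exterior angle theorem).

122 degrees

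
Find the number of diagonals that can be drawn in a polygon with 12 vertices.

The number of diagonals in an n-gon is n(n - 3)/2.
For n = 12: 12(12 - 3)/2 = 12 × 9 / 2 = 54.

54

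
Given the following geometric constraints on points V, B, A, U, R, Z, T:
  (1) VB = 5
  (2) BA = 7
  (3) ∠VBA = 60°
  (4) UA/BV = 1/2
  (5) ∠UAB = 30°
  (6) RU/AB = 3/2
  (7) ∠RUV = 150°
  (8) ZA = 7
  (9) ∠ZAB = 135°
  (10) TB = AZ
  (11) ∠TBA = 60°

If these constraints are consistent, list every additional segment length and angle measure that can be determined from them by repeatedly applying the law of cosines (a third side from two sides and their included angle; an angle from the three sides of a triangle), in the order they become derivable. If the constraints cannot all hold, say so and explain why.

The constraints are consistent. Derivable facts, in order:
After 1 step:
- AT = 7
- BU ≈ 4.99
- BZ ≈ 12.93
- VA = √39
After 2 steps:
- ∠ABU = 14.5°
- ∠ABZ = 22.5°
- ∠ATB = 60°
- ∠AUB = 135.5°
- ∠AVB = 76.1°
- ∠AZB = 22.5°
- ∠BAT = 60°
- ∠BAV = 43.9°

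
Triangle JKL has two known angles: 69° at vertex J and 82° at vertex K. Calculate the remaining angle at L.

The interior angles sum to 180°: angle L = 180 - 69 - 82 = 29°.
The triangle is acute (angles 69°, 82°, 29°).

29 degrees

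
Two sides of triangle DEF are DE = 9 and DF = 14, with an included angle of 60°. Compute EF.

By the law of cosines: EF^2 = DE^2 + DF^2 - 2*DE*DF*cos(D)
EF^2 = 9^2 + 14^2 - 2*9*14*cos(60°)
EF^2 = 81 + 196 - 252*(1/2)
EF^2 = 151
EF = sqrt(151)

sqrt(151)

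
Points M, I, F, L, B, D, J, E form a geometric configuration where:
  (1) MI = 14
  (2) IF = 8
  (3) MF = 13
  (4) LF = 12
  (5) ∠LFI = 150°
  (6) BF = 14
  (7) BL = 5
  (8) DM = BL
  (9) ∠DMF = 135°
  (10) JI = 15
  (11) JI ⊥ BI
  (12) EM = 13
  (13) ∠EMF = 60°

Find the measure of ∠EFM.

Step 1: By the law of cosines on triangle FME: FE² = 13² + 13² − 2·13·13·cos(60°) = 169, so FE = 13.
Step 2: By the inverse law of cosines on triangle EFM: cos(∠EFM) = (13² + 13² − 13²) / (2·13·13) = 169/338 = 0.5, so ∠EFM = 60°.

Therefore, the measure of angle ∠EFM = 60°.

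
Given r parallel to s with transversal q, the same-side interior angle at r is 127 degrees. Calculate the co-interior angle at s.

Co-interior (same-side interior) angles are between the parallel lines on the same side of the transversal.
Unlike corresponding or alternate interior angles, they are supplementary rather than equal.
So the angle = 180 - 127 = 53 degrees.

53 degrees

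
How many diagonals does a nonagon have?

The number of diagonals in an n-gon is n(n - 3)/2.
For n = 9: 9(9 - 3)/2 = 9 × 6 / 2 = 27.

27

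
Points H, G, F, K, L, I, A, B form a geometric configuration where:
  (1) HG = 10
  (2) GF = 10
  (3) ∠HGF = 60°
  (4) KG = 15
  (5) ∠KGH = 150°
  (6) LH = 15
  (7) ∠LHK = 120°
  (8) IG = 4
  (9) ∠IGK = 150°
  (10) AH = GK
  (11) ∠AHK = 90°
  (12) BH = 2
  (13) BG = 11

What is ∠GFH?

Step 1: By the law of cosines on triangle FGH: FH² = 10² + 10² − 2·10·10·cos(60°) = 100, so FH = 10.
Step 2: By the inverse law of cosines on triangle GFH: cos(∠GFH) = (10² + 10² − 10²) / (2·10·10) = 100/200 = 0.5, so ∠GFH = 60°.

Therefore, the measure of angle ∠GFH = 60°.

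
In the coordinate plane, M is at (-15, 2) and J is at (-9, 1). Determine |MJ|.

d = sqrt((6)^2 + (-1)^2) = sqrt(37)

sqrt(37)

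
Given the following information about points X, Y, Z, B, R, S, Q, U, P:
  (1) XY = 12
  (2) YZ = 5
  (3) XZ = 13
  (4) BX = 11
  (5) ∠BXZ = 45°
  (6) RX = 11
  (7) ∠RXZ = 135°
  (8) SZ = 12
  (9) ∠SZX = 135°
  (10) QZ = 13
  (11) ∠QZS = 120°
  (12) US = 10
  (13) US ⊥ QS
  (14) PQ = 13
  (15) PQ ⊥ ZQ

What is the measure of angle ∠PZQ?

Step 1: By the law of cosines on triangle ZQP: ZP² = 13² + 13² − 2·13·13·cos(90°) = 338, so ZP = 13·√2.
Step 2: By the inverse law of cosines on triangle PZQ: cos(∠PZQ) = ((13·√2)² + 13² − 13²) / (2·13·√2·13) = 338/478 = 0.7071, so ∠PZQ = 45°.

Therefore, the measure of angle ∠PZQ = 45°.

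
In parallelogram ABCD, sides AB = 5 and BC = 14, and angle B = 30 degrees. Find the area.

The area of a parallelogram equals the product of two adjacent sides times the sine of the included angle.
This is because the height equals 14 * sin(30°) = 7.
Area = 5 * 7 = 35

35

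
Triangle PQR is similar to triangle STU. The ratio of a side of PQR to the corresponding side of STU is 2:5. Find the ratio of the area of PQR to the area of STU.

Area scales with the square of linear dimensions. If every length is multiplied by 2/5, then the area is multiplied by (2/5)^2 = 4/25.
The area ratio is 4:25.

4:25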